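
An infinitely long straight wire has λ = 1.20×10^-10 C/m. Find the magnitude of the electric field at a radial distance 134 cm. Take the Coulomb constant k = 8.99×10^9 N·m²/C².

E = 1.61 V/m

Take a coaxial cylindrical Gaussian surface of radius r = 134 cm and length L.
Q_enc = λL, so λ_enc = 1.20e-10 C/m.
By Gauss's law (flux through the curved wall only), E·2πrL = λ_enc L/ε₀.
E = 2k|λ_enc|/r = 2(8.99×10^9)(1.20×10^-10)/(1.34) = 1.61 N/C.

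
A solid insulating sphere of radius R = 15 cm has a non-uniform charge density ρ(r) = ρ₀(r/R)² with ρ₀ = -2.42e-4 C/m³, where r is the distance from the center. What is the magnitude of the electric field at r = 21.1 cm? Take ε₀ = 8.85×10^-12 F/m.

|E| = 4.15×10^5 N/C

Take a concentric spherical Gaussian surface of radius r = 21.1 cm (r > R, all charge enclosed).
Q_enc = 4π ∫₀^R ρ₀(r'/R)^2 r'² dr' = 4πρ₀R³/5 = -2.053e-6 C.
Since E is radial and uniform over the Gaussian sphere, Φ = E·4πr² = Q_enc/ε₀.
E = |Q_enc|/(4πε₀r²) = (2.053×10^-6)/(4π·8.85×10^-12·(0.211)²) = 4.15×10^5 N/C.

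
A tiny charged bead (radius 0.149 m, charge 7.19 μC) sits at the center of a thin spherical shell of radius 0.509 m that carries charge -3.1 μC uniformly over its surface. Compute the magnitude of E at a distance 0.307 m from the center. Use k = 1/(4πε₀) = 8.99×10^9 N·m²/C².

Symmetry ⇒ E = E(r) r̂. Gaussian sphere of radius r = 0.307 m (between the bodies, 0.149 m < r < 0.509 m).
The shell at 0.509 m lies outside the Gaussian surface, so Q_enc = 7.19 μC = 7.19e-6 C.
Gauss's law: E·4πr² = Q_enc/ε₀.
E = k|Q_enc|/r² = (8.99×10^9)(7.19×10^-6)/(0.307)² = 6.86×10^5 N/C.

6.86×10^5 N/C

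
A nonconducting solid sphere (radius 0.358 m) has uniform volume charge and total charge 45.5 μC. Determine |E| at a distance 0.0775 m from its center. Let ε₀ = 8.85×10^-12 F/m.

Symmetry ⇒ E = E(r) r̂. Gaussian sphere of radius r = 0.0775 m (r < R).
Only the charge within r is enclosed: Q_enc = Q·(r/R)³ = (45.5 μC)·(0.0775 m/0.358 m)³ = 4.616e-7 C.
Gauss's law: E·4πr² = Q_enc/ε₀.
E = |Q_enc|/(4πε₀r²) = (4.616×10^-7)/(4π·8.85×10^-12·(0.0775)²) = 6.91×10^5 N/C.

|E| ≈ 6.91e5 V/m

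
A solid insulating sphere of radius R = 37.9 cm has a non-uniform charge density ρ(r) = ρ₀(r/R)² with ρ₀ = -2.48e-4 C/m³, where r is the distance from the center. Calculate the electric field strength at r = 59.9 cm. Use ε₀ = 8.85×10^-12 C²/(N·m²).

E ≈ 8.50×10^5 N/C

Use a concentric Gaussian sphere at r = 59.9 cm (r > R, all charge enclosed).
Q_enc = 4π ∫₀^R ρ₀(r'/R)^2 r'² dr' = 4πρ₀R³/5 = -3.393×10^-5 C.
Since E is radial and uniform over the Gaussian sphere, Φ = E·4πr² = Q_enc/ε₀.
E = |Q_enc|/(4πε₀r²) = (3.393×10^-5)/(4π·8.85×10^-12·(0.599)²) = 8.50e5 N/C.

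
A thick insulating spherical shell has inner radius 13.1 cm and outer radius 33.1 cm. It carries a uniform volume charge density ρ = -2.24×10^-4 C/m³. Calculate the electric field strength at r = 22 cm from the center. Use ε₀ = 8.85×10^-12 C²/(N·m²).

By spherical symmetry E is radial; choose a Gaussian sphere of radius r = 22 cm (within the shell material, 13.1 cm < r < 33.1 cm).
Only the shell between 13.1 cm and r is enclosed: Q_enc = ρ·(4π/3)(r³ − a³) = (-2.24×10^-4)·(4π/3)·((0.22)³ − (0.131)³) = -7.882×10^-6 C.
Since E is radial and uniform over the Gaussian sphere, Φ = E·4πr² = Q_enc/ε₀.
E = |Q_enc|/(4πε₀r²) = (7.882×10^-6)/(4π·8.85×10^-12·(0.22)²) = 1.46×10^6 N/C.

1.46×10^6 N/C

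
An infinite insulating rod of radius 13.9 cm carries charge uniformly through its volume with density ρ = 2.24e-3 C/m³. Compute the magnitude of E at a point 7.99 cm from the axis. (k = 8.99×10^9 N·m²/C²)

|E| = 1.01×10^7 N/C

By cylindrical symmetry E is radial; use a coaxial Gaussian cylinder of radius 7.99 cm and length L (r < R).
Charge inside radius r per length L is ρ·πr²·L, so λ_enc = ρπr² = 4.493×10^-5 C/m.
Gauss's law: E·2πrL = λ_enc L/ε₀.
E = 2k|λ_enc|/r = 2(8.99×10^9)(4.493×10^-5)/(0.0799) = 1.01e7 N/C.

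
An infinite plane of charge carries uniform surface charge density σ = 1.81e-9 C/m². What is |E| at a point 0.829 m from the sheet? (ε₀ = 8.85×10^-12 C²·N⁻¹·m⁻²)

102 N/C

Choose a cylindrical pillbox piercing the sheet, end faces (area A) parallel to it.
Flux Φ = 2EA and Q_enc = σA, so 2EA = σA/ε₀ ⇒ E = |σ|/(2ε₀), independent of distance.
E = |σ|/(2ε₀) = (1.81×10^-9)/(2·8.85×10^-12) = 102 N/C.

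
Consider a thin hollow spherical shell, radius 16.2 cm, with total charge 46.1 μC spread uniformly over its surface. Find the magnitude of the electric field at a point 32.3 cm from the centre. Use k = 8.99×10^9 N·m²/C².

|E| = 3.97×10^6 N/C

By spherical symmetry E is radial; choose a Gaussian sphere of radius r = 32.3 cm (r > 16.2 cm).
The entire shell is enclosed: Q_enc = 4.61×10^-5 C.
Applying ∮E·dA = Q_enc/ε₀ with Φ = E(4πr²):
E = k|Q_enc|/r² = (8.99×10^9)(4.61×10^-5)/(0.323)² = 3.97×10^6 N/C.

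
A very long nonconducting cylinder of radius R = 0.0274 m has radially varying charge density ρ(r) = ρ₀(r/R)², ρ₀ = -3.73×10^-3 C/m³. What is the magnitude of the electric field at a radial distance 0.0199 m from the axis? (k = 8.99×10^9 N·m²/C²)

Take a coaxial cylindrical Gaussian surface of radius r = 0.0199 m and length L (r < R).
λ_enc = ∫₀^r ρ(r')·2πr' dr' = (2πρ₀/R²)·r^4/4 = -1.224×10^-6 C/m.
Applying ∮E·dA = Q_enc/ε₀ with the end caps contributing no flux:
E = 2k|λ_enc|/r = 2(8.99×10^9)(1.224×10^-6)/(0.0199) = 1.11e6 N/C.

1.11×10^6 N/C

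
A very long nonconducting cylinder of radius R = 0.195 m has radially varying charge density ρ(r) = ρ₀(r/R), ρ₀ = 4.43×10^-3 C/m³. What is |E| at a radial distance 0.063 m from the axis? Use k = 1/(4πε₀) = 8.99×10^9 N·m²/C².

E ≈ 3.40×10^6 V/m

By cylindrical symmetry E is radial; use a coaxial Gaussian cylinder of radius 0.063 m and length L (r < R).
λ_enc = ∫₀^r ρ(r')·2πr' dr' = (2πρ₀/R)·r^3/3 = 1.19×10^-5 C/m.
Applying ∮E·dA = Q_enc/ε₀ with the end caps contributing no flux:
E = 2k|λ_enc|/r = 2(8.99×10^9)(1.19×10^-5)/(0.063) = 3.40×10^6 N/C.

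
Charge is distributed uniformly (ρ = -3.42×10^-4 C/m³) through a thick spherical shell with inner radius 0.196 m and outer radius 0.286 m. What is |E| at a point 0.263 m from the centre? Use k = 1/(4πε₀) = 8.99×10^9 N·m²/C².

|E| = 1.99×10^6 V/m

By spherical symmetry E is radial; choose a Gaussian sphere of radius r = 0.263 m (within the shell material, 0.196 m < r < 0.286 m).
Only the shell between 0.196 m and r is enclosed: Q_enc = ρ·(4π/3)(r³ − a³) = (-3.42×10^-4)·(4π/3)·((0.263)³ − (0.196)³) = -1.527e-5 C.
By Gauss's law, ∮E·dA = E·4πr² = Q_enc/ε₀.
E = k|Q_enc|/r² = (8.99×10^9)(1.527e-5)/(0.263)² = 1.99×10^6 N/C.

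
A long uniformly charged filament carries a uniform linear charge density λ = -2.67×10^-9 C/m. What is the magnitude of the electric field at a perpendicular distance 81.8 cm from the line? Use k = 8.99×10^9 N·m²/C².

Take a coaxial cylindrical Gaussian surface of radius r = 81.8 cm and length L.
Q_enc = λL, so λ_enc = -2.67×10^-9 C/m.
By Gauss's law (flux through the curved wall only), E·2πrL = λ_enc L/ε₀.
E = 2k|λ_enc|/r = 2(8.99×10^9)(2.67e-9)/(0.818) = 58.7 N/C.

E ≈ 58.7 N/C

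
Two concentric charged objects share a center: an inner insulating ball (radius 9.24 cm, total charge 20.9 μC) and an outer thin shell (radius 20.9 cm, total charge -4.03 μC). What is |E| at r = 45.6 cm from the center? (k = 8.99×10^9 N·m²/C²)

Symmetry ⇒ E = E(r) r̂. Gaussian sphere of radius r = 45.6 cm (r > 20.9 cm, enclosing both).
Q_enc = (20.9 μC) + (-4.03 μC) = 1.687e-5 C.
Gauss's law: E·4πr² = Q_enc/ε₀.
E = k|Q_enc|/r² = (8.99×10^9)(1.687×10^-5)/(0.456)² = 7.29×10^5 N/C.

E ≈ 7.29×10^5 V/m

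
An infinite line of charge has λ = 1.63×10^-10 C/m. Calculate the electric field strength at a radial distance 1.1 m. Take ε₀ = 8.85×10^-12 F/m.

Take a coaxial cylindrical Gaussian surface of radius r = 1.1 m and length L.
Q_enc = λL, so λ_enc = 1.63×10^-10 C/m.
By Gauss's law (flux through the curved wall only), E·2πrL = λ_enc L/ε₀.
E = |λ_enc|/(2πε₀r) = (1.63×10^-10)/(2π·8.85×10^-12·1.1) = 2.66 N/C.

E ≈ 2.66 N/C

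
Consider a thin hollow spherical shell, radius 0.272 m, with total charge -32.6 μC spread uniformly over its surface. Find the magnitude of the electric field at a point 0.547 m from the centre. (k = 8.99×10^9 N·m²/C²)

Use a concentric Gaussian sphere at r = 0.547 m (r > 0.272 m).
The entire shell is enclosed: Q_enc = -3.26×10^-5 C.
Gauss's law: E·4πr² = Q_enc/ε₀.
E = k|Q_enc|/r² = (8.99×10^9)(3.26×10^-5)/(0.547)² = 9.79×10^5 N/C.

|E| ≈ 9.79×10^5 N/C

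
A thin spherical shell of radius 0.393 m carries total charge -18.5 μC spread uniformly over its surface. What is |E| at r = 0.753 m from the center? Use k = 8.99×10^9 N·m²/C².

By spherical symmetry E is radial; choose a Gaussian sphere of radius r = 0.753 m (r > 0.393 m).
The entire shell is enclosed: Q_enc = -1.85×10^-5 C.
Applying ∮E·dA = Q_enc/ε₀ with Φ = E(4πr²):
E = k|Q_enc|/r² = (8.99×10^9)(1.85×10^-5)/(0.753)² = 2.93×10^5 N/C.

2.93×10^5 N/C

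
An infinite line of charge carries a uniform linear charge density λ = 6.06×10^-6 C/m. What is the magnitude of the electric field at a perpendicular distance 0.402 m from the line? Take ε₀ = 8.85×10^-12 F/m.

E = 2.71×10^5 N/C

Take a coaxial cylindrical Gaussian surface of radius r = 0.402 m and length L.
Q_enc = λL, so λ_enc = 6.06×10^-6 C/m.
Since E is radial and uniform over the curved surface, Φ = E·2πrL = Q_enc/ε₀ = λ_enc L/ε₀.
E = |λ_enc|/(2πε₀r) = (6.06×10^-6)/(2π·8.85×10^-12·0.402) = 2.71e5 N/C.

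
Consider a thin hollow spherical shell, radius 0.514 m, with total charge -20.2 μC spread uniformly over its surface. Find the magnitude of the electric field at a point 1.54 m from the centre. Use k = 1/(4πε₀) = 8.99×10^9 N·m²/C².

|E| ≈ 7.66×10^4 N/C

Symmetry ⇒ E = E(r) r̂. Gaussian sphere of radius r = 1.54 m (r > 0.514 m).
The entire shell is enclosed: Q_enc = -2.02×10^-5 C.
Applying ∮E·dA = Q_enc/ε₀ with Φ = E(4πr²):
E = k|Q_enc|/r² = (8.99×10^9)(2.02e-5)/(1.54)² = 7.66×10^4 N/C.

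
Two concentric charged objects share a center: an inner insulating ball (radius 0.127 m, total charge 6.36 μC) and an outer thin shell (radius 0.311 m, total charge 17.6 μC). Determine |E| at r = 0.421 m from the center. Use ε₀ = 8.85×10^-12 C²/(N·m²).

E ≈ 1.22×10^6 V/m

By spherical symmetry E is radial; choose a Gaussian sphere of radius r = 0.421 m (r > 0.311 m, enclosing both).
Q_enc = (6.36 μC) + (17.6 μC) = 2.396×10^-5 C.
Gauss's law: E·4πr² = Q_enc/ε₀.
E = |Q_enc|/(4πε₀r²) = (2.396×10^-5)/(4π·8.85×10^-12·(0.421)²) = 1.22×10^6 N/C.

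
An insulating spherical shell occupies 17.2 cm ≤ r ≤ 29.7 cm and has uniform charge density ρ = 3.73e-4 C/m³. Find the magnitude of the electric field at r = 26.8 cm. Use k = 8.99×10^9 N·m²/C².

|E| = 2.77×10^6 V/m

By spherical symmetry E is radial; choose a Gaussian sphere of radius r = 26.8 cm (within the shell material, 17.2 cm < r < 29.7 cm).
Only the shell between 17.2 cm and r is enclosed: Q_enc = ρ·(4π/3)(r³ − a³) = (3.73×10^-4)·(4π/3)·((0.268)³ − (0.172)³) = 2.212×10^-5 C.
Since E is radial and uniform over the Gaussian sphere, Φ = E·4πr² = Q_enc/ε₀.
E = k|Q_enc|/r² = (8.99×10^9)(2.212×10^-5)/(0.268)² = 2.77×10^6 N/C.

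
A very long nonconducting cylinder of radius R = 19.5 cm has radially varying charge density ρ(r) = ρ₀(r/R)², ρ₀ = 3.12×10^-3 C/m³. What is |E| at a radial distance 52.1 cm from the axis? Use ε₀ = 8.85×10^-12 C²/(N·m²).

E = 6.43×10^6 V/m

Take a coaxial cylindrical Gaussian surface of radius r = 52.1 cm and length L (r > R, full charge per length enclosed).
λ_enc = 2π ∫₀^R ρ₀(r'/R)^2 r' dr' = 2πρ₀R²/4 = 1.864×10^-4 C/m.
Applying ∮E·dA = Q_enc/ε₀ with the end caps contributing no flux:
E = |λ_enc|/(2πε₀r) = (1.864×10^-4)/(2π·8.85×10^-12·0.521) = 6.43e6 N/C.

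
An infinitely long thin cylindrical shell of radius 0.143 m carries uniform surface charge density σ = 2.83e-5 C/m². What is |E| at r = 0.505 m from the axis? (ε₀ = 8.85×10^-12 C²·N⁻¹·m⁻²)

E = 9.05e5 N/C

By cylindrical symmetry E is radial; use a coaxial Gaussian cylinder of radius 0.505 m and length L (r > 0.143 m).
The whole shell is enclosed: λ_enc = σ·2πR = (2.83×10^-5)·2π·(0.143) = 2.543e-5 C/m.
By Gauss's law (flux through the curved wall only), E·2πrL = λ_enc L/ε₀.
E = |λ_enc|/(2πε₀r) = (2.543×10^-5)/(2π·8.85×10^-12·0.505) = 9.05×10^5 N/C.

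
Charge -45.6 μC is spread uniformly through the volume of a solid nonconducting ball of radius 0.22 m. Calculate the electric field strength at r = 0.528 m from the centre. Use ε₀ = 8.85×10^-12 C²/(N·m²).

E ≈ 1.47×10^6 N/C

Symmetry ⇒ E = E(r) r̂. Gaussian sphere of radius r = 0.528 m (r > R, so the entire charge is enclosed).
Q_enc = -45.6 μC = -4.56×10^-5 C.
Since E is radial and uniform over the Gaussian sphere, Φ = E·4πr² = Q_enc/ε₀.
E = |Q_enc|/(4πε₀r²) = (4.56×10^-5)/(4π·8.85×10^-12·(0.528)²) = 1.47×10^6 N/C.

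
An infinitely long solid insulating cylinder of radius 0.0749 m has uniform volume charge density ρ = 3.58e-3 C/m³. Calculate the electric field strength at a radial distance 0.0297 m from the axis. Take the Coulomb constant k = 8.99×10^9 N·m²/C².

6.01e6 N/C

Take a coaxial cylindrical Gaussian surface of radius r = 0.0297 m and length L (r < R).
Charge inside radius r per length L is ρ·πr²·L, so λ_enc = ρπr² = 9.921×10^-6 C/m.
By Gauss's law (flux through the curved wall only), E·2πrL = λ_enc L/ε₀.
E = 2k|λ_enc|/r = 2(8.99×10^9)(9.921e-6)/(0.0297) = 6.01×10^6 N/C.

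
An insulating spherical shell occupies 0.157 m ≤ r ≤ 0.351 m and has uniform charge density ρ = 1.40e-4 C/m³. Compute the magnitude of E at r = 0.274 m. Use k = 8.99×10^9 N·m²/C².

Symmetry ⇒ E = E(r) r̂. Gaussian sphere of radius r = 0.274 m (within the shell material, 0.157 m < r < 0.351 m).
Enclosed charge is the volume from a to r: Q_enc = (4π/3)ρ(r³ − a³) = 9.794×10^-6 C.
Gauss's law: E·4πr² = Q_enc/ε₀.
E = k|Q_enc|/r² = (8.99×10^9)(9.794e-6)/(0.274)² = 1.17e6 N/C.

E = 1.17×10^6 N/C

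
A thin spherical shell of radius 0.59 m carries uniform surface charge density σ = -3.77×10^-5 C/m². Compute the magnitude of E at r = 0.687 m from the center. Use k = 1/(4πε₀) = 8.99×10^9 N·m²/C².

3.14×10^6 N/C

Use a concentric Gaussian sphere at r = 0.687 m (r > 0.59 m).
The entire shell is enclosed: Q_enc = σ·4πR² = (-3.77e-5)·4π·(0.59)² = -1.649×10^-4 C.
By Gauss's law, ∮E·dA = E·4πr² = Q_enc/ε₀.
E = k|Q_enc|/r² = (8.99×10^9)(1.649×10^-4)/(0.687)² = 3.14×10^6 N/C.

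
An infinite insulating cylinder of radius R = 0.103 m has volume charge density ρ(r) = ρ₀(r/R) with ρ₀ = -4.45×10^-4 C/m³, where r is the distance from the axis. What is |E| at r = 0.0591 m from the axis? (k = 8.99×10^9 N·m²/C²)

Choose a coaxial cylinder of radius r = 0.0591 m (arbitrary length L) as the Gaussian surface (r < R).
Integrating ρ over the cross-section to radius r: λ_enc = (2πρ₀/R) ∫₀^r r'^2 dr' = 2πρ₀ r^3/(3·R) = -1.868×10^-6 C/m.
Since E is radial and uniform over the curved surface, Φ = E·2πrL = Q_enc/ε₀ = λ_enc L/ε₀.
E = 2k|λ_enc|/r = 2(8.99×10^9)(1.868e-6)/(0.0591) = 5.68×10^5 N/C.

E = 5.68×10^5 N/C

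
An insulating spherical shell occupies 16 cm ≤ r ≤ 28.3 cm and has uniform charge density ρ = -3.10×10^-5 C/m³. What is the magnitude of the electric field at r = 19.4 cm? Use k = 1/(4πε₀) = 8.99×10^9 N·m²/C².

|E| = 9.94×10^4 N/C

By spherical symmetry E is radial; choose a Gaussian sphere of radius r = 19.4 cm (within the shell material, 16 cm < r < 28.3 cm).
Only the shell between 16 cm and r is enclosed: Q_enc = ρ·(4π/3)(r³ − a³) = (-3.10×10^-5)·(4π/3)·((0.194)³ − (0.16)³) = -4.162e-7 C.
By Gauss's law, ∮E·dA = E·4πr² = Q_enc/ε₀.
E = k|Q_enc|/r² = (8.99×10^9)(4.162×10^-7)/(0.194)² = 9.94e4 N/C.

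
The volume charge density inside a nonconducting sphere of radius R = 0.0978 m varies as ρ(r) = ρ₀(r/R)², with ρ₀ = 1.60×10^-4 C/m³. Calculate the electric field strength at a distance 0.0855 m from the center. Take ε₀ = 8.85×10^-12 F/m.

2.36×10^5 V/m

Symmetry ⇒ E = E(r) r̂. Gaussian sphere of radius r = 0.0855 m (r < R).
Q_enc = ∫₀^r ρ(r')·4πr'² dr' = (4πρ₀/R²) ∫₀^r r'^4 dr' = 4πρ₀ r^5/(5·R²) = 1.921×10^-7 C.
By Gauss's law, ∮E·dA = E·4πr² = Q_enc/ε₀.
E = |Q_enc|/(4πε₀r²) = (1.921×10^-7)/(4π·8.85×10^-12·(0.0855)²) = 2.36×10^5 N/C.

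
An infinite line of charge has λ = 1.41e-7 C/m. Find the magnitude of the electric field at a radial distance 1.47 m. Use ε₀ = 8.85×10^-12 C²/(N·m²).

E ≈ 1.72×10^3 N/C

By cylindrical symmetry E is radial; use a coaxial Gaussian cylinder of radius 1.47 m and length L.
Q_enc = λL, so λ_enc = 1.41e-7 C/m.
Applying ∮E·dA = Q_enc/ε₀ with the end caps contributing no flux:
E = |λ_enc|/(2πε₀r) = (1.41e-7)/(2π·8.85×10^-12·1.47) = 1.72×10^3 N/C.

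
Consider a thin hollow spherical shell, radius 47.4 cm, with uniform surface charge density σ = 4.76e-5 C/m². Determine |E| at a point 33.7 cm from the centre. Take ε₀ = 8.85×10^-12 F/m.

E = 0

Symmetry ⇒ E = E(r) r̂. Gaussian sphere of radius r = 33.7 cm (inside the shell, r < 47.4 cm).
All the charge is outside the Gaussian surface: Q_enc = 0, hence E = 0 everywhere inside the shell.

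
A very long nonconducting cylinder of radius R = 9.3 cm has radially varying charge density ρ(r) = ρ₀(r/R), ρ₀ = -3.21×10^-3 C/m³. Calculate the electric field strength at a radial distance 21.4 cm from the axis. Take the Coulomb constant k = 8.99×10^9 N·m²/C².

Choose a coaxial cylinder of radius r = 21.4 cm (arbitrary length L) as the Gaussian surface (r > R, full charge per length enclosed).
λ_enc = 2π ∫₀^R ρ₀(r'/R)^1 r' dr' = 2πρ₀R²/3 = -5.815e-5 C/m.
Gauss's law: E·2πrL = λ_enc L/ε₀.
E = 2k|λ_enc|/r = 2(8.99×10^9)(5.815e-5)/(0.214) = 4.89×10^6 N/C.

E = 4.89×10^6 N/C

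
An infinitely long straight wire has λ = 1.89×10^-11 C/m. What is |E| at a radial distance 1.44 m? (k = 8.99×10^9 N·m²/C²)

E ≈ 0.236 N/C

Choose a coaxial cylinder of radius r = 1.44 m (arbitrary length L) as the Gaussian surface.
Q_enc = λL, so λ_enc = 1.89×10^-11 C/m.
Applying ∮E·dA = Q_enc/ε₀ with the end caps contributing no flux:
E = 2k|λ_enc|/r = 2(8.99×10^9)(1.89×10^-11)/(1.44) = 0.236 N/C.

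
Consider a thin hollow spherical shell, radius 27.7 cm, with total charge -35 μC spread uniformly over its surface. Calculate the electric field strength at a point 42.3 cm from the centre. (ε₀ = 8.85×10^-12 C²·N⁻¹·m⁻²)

Symmetry ⇒ E = E(r) r̂. Gaussian sphere of radius r = 42.3 cm (r > 27.7 cm).
The entire shell is enclosed: Q_enc = -3.50e-5 C.
Gauss's law: E·4πr² = Q_enc/ε₀.
E = |Q_enc|/(4πε₀r²) = (3.50×10^-5)/(4π·8.85×10^-12·(0.423)²) = 1.76×10^6 N/C.

1.76×10^6 N/C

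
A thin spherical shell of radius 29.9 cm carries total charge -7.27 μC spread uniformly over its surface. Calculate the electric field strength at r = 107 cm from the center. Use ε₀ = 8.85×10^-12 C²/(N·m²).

E ≈ 5.71×10^4 N/C

By spherical symmetry E is radial; choose a Gaussian sphere of radius r = 107 cm (r > 29.9 cm).
The entire shell is enclosed: Q_enc = -7.27×10^-6 C.
Applying ∮E·dA = Q_enc/ε₀ with Φ = E(4πr²):
E = |Q_enc|/(4πε₀r²) = (7.27×10^-6)/(4π·8.85×10^-12·(1.07)²) = 5.71×10^4 N/C.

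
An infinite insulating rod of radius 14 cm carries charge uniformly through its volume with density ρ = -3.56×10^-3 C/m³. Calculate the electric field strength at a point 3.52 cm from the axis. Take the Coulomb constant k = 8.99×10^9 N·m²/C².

Coaxial Gaussian cylinder, radius r = 3.52 cm, length L (r < R).
Charge inside radius r per length L is ρ·πr²·L, so λ_enc = ρπr² = -1.386×10^-5 C/m.
By Gauss's law (flux through the curved wall only), E·2πrL = λ_enc L/ε₀.
E = 2k|λ_enc|/r = 2(8.99×10^9)(1.386×10^-5)/(0.0352) = 7.08×10^6 N/C.

E = 7.08e6 N/C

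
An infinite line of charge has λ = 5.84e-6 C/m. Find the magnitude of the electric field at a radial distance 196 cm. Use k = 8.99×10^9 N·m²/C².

E = 5.36×10^4 N/C

Choose a coaxial cylinder of radius r = 196 cm (arbitrary length L) as the Gaussian surface.
Q_enc = λL, so λ_enc = 5.84×10^-6 C/m.
Applying ∮E·dA = Q_enc/ε₀ with the end caps contributing no flux:
E = 2k|λ_enc|/r = 2(8.99×10^9)(5.84×10^-6)/(1.96) = 5.36×10^4 N/C.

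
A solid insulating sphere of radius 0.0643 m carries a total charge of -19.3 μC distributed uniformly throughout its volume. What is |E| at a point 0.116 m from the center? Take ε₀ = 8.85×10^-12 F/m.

|E| = 1.29e7 N/C

Take a concentric spherical Gaussian surface of radius r = 0.116 m (r > R, so the entire charge is enclosed).
Q_enc = -19.3 μC = -1.93×10^-5 C.
Gauss's law: E·4πr² = Q_enc/ε₀.
E = |Q_enc|/(4πε₀r²) = (1.93×10^-5)/(4π·8.85×10^-12·(0.116)²) = 1.29×10^7 N/C.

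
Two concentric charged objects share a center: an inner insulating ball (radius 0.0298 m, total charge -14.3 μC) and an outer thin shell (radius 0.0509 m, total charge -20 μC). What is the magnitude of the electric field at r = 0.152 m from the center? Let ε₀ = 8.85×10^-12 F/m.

Use a concentric Gaussian sphere at r = 0.152 m (r > 0.0509 m, enclosing both).
Q_enc = (-14.3 μC) + (-20 μC) = -3.43×10^-5 C.
Applying ∮E·dA = Q_enc/ε₀ with Φ = E(4πr²):
E = |Q_enc|/(4πε₀r²) = (3.43e-5)/(4π·8.85×10^-12·(0.152)²) = 1.33×10^7 N/C.

1.33×10^7 V/m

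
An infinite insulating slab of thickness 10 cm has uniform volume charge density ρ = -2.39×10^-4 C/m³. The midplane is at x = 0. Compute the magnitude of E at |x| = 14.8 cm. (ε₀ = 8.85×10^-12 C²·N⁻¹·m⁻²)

E ≈ 1.35e6 N/C

The point |x| = 14.8 cm lies outside the slab (half-thickness 0.05 m). A symmetric pillbox spanning the full slab encloses Q_enc = ρ·d·A.
Flux = 2EA ⇒ E = |ρ|d/(2ε₀), independent of distance outside.
E = (2.39×10^-4)(0.1)/(2·8.85×10^-12) = 1.35e6 N/C.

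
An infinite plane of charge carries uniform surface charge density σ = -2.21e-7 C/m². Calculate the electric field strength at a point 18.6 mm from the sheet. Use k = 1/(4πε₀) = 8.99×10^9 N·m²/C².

The symmetry is planar: E is normal to the sheet and the same magnitude on both sides. Take a pillbox straddling the sheet with end-cap area A.
Flux Φ = 2EA and Q_enc = σA, so 2EA = σA/ε₀ ⇒ E = |σ|/(2ε₀), independent of distance.
E = 2πk|σ| = 2π(8.99×10^9)(2.21e-7) = 1.25e4 N/C.

|E| ≈ 1.25e4 N/C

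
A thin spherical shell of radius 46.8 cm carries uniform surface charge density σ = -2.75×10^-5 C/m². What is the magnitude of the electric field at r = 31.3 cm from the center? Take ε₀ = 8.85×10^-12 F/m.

E = 0

Use a concentric Gaussian sphere at r = 31.3 cm (inside the shell, r < 46.8 cm).
All the charge is outside the Gaussian surface: Q_enc = 0, hence E = 0 everywhere inside the shell.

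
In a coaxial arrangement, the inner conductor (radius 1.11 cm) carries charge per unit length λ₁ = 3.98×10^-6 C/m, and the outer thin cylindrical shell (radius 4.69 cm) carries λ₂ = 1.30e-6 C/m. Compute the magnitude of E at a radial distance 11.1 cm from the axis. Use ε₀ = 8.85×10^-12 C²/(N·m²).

By cylindrical symmetry E is radial; use a coaxial Gaussian cylinder of radius 11.1 cm and length L (r > 4.69 cm, enclosing both).
λ_enc = λ₁ + λ₂ = (3.98×10^-6) + (1.30e-6) = 5.28×10^-6 C/m.
By Gauss's law (flux through the curved wall only), E·2πrL = λ_enc L/ε₀.
E = |λ_enc|/(2πε₀r) = (5.28e-6)/(2π·8.85×10^-12·0.111) = 8.55×10^5 N/C.

E = 8.55e5 V/m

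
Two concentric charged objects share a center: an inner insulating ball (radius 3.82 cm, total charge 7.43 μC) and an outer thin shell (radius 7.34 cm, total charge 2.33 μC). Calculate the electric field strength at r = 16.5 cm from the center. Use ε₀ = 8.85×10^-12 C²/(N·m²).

|E| ≈ 3.22e6 N/C

Symmetry ⇒ E = E(r) r̂. Gaussian sphere of radius r = 16.5 cm (r > 7.34 cm, enclosing both).
Q_enc = (7.43 μC) + (2.33 μC) = 9.76×10^-6 C.
Applying ∮E·dA = Q_enc/ε₀ with Φ = E(4πr²):
E = |Q_enc|/(4πε₀r²) = (9.76×10^-6)/(4π·8.85×10^-12·(0.165)²) = 3.22×10^6 N/C.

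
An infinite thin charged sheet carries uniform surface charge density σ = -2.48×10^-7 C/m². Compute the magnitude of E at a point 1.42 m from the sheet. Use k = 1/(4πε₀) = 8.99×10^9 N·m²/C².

E ≈ 1.40e4 N/C

By planar symmetry E is perpendicular to the sheet and uniform; use a Gaussian pillbox with flat faces of area A on each side of the sheet.
Flux Φ = 2EA and Q_enc = σA, so 2EA = σA/ε₀ ⇒ E = |σ|/(2ε₀), independent of distance.
E = 2πk|σ| = 2π(8.99×10^9)(2.48×10^-7) = 1.40e4 N/C.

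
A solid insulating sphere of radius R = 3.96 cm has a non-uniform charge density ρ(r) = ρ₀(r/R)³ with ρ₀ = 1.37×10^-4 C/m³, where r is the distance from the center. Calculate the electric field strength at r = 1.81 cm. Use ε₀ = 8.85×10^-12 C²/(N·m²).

|E| ≈ 4.46e3 N/C

Take a concentric spherical Gaussian surface of radius r = 1.81 cm (r < R).
Q_enc = ∫₀^r ρ(r')·4πr'² dr' = (4πρ₀/R³) ∫₀^r r'^5 dr' = 4πρ₀ r^6/(6·R³) = 1.625e-10 C.
Since E is radial and uniform over the Gaussian sphere, Φ = E·4πr² = Q_enc/ε₀.
E = |Q_enc|/(4πε₀r²) = (1.625e-10)/(4π·8.85×10^-12·(0.0181)²) = 4.46×10^3 N/C.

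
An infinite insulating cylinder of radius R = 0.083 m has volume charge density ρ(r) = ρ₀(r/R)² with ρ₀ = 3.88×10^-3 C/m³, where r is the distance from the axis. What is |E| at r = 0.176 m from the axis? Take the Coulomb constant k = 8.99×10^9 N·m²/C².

By cylindrical symmetry E is radial; use a coaxial Gaussian cylinder of radius 0.176 m and length L (r > R, full charge per length enclosed).
λ_enc = 2π ∫₀^R ρ₀(r'/R)^2 r' dr' = 2πρ₀R²/4 = 4.199×10^-5 C/m.
Since E is radial and uniform over the curved surface, Φ = E·2πrL = Q_enc/ε₀ = λ_enc L/ε₀.
E = 2k|λ_enc|/r = 2(8.99×10^9)(4.199×10^-5)/(0.176) = 4.29×10^6 N/C.

E = 4.29×10^6 V/m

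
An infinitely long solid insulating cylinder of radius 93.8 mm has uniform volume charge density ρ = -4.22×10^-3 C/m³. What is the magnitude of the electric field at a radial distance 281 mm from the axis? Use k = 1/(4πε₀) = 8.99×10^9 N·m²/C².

|E| ≈ 7.46×10^6 N/C

Take a coaxial cylindrical Gaussian surface of radius r = 281 mm and length L (r > 93.8 mm, full cross-section enclosed).
λ_enc = ρ·πR² = (-4.22×10^-3)π(0.0938)² = -1.166e-4 C/m.
Since E is radial and uniform over the curved surface, Φ = E·2πrL = Q_enc/ε₀ = λ_enc L/ε₀.
E = 2k|λ_enc|/r = 2(8.99×10^9)(1.166×10^-4)/(0.281) = 7.46×10^6 N/C.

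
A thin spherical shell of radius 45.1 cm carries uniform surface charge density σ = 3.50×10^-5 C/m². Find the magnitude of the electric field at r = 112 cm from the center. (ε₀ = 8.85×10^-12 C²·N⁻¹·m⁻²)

|E| = 6.41e5 V/m

Use a concentric Gaussian sphere at r = 112 cm (r > 45.1 cm).
The entire shell is enclosed: Q_enc = σ·4πR² = (3.50×10^-5)·4π·(0.451)² = 8.946×10^-5 C.
By Gauss's law, ∮E·dA = E·4πr² = Q_enc/ε₀.
E = |Q_enc|/(4πε₀r²) = (8.946×10^-5)/(4π·8.85×10^-12·(1.12)²) = 6.41×10^5 N/C.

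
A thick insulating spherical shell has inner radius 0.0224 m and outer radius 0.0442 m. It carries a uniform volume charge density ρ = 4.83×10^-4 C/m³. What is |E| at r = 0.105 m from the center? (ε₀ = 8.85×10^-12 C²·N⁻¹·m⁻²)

E = 1.24×10^5 V/m

Use a concentric Gaussian sphere at r = 0.105 m (r > 0.0442 m, enclosing the whole shell).
Q_enc = ρ·(4π/3)(b³ − a³) = (4.83×10^-4)·(4π/3)·((0.0442)³ − (0.0224)³) = 1.52e-7 C.
Since E is radial and uniform over the Gaussian sphere, Φ = E·4πr² = Q_enc/ε₀.
E = |Q_enc|/(4πε₀r²) = (1.52×10^-7)/(4π·8.85×10^-12·(0.105)²) = 1.24×10^5 N/C.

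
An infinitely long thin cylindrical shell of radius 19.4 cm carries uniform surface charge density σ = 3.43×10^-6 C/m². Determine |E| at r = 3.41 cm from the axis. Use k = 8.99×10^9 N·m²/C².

E = 0

Choose a coaxial cylinder of radius r = 3.41 cm (arbitrary length L) as the Gaussian surface (r < 19.4 cm, inside the shell).
No charge is enclosed, so Gauss's law gives E·2πrL = 0 ⇒ E = 0.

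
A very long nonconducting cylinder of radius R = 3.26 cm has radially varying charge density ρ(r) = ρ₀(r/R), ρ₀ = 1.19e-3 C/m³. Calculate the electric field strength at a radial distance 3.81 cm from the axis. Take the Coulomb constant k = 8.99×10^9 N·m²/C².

Take a coaxial cylindrical Gaussian surface of radius r = 3.81 cm and length L (r > R, full charge per length enclosed).
λ_enc = 2π ∫₀^R ρ₀(r'/R)^1 r' dr' = 2πρ₀R²/3 = 2.649e-6 C/m.
Since E is radial and uniform over the curved surface, Φ = E·2πrL = Q_enc/ε₀ = λ_enc L/ε₀.
E = 2k|λ_enc|/r = 2(8.99×10^9)(2.649×10^-6)/(0.0381) = 1.25×10^6 N/C.

E ≈ 1.25×10^6 N/C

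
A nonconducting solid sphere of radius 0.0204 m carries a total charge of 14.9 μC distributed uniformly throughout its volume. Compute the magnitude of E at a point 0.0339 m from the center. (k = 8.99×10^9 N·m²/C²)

1.17e8 V/m

Use a concentric Gaussian sphere at r = 0.0339 m (r > R, so the entire charge is enclosed).
Q_enc = 14.9 μC = 1.49×10^-5 C.
Gauss's law: E·4πr² = Q_enc/ε₀.
E = k|Q_enc|/r² = (8.99×10^9)(1.49e-5)/(0.0339)² = 1.17×10^8 N/C.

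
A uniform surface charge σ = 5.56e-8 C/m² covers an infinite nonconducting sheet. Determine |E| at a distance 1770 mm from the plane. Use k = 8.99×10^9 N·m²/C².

E = 3.14×10^3 V/m

Choose a cylindrical pillbox piercing the sheet, end faces (area A) parallel to it.
Flux Φ = 2EA and Q_enc = σA, so 2EA = σA/ε₀ ⇒ E = |σ|/(2ε₀), independent of distance.
E = 2πk|σ| = 2π(8.99×10^9)(5.56×10^-8) = 3.14×10^3 N/C.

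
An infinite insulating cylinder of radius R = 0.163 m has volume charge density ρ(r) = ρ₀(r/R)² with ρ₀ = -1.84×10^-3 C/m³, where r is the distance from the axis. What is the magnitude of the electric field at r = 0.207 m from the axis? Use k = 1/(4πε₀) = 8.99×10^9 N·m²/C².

Take a coaxial cylindrical Gaussian surface of radius r = 0.207 m and length L (r > R, full charge per length enclosed).
λ_enc = 2π ∫₀^R ρ₀(r'/R)^2 r' dr' = 2πρ₀R²/4 = -7.679×10^-5 C/m.
By Gauss's law (flux through the curved wall only), E·2πrL = λ_enc L/ε₀.
E = 2k|λ_enc|/r = 2(8.99×10^9)(7.679e-5)/(0.207) = 6.67×10^6 N/C.

|E| ≈ 6.67×10^6 N/C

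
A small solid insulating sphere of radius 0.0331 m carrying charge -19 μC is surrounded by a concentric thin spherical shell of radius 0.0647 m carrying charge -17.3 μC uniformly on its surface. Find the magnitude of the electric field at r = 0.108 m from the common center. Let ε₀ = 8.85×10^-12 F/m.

Use a concentric Gaussian sphere at r = 0.108 m (r > 0.0647 m, enclosing both).
Q_enc = (-19 μC) + (-17.3 μC) = -3.63e-5 C.
Gauss's law: E·4πr² = Q_enc/ε₀.
E = |Q_enc|/(4πε₀r²) = (3.63e-5)/(4π·8.85×10^-12·(0.108)²) = 2.80×10^7 N/C.

E = 2.80×10^7 V/m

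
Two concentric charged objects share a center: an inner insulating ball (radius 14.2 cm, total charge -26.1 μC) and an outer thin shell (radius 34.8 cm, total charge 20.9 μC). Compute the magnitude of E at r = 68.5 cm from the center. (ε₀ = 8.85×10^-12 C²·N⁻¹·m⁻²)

E ≈ 9.96×10^4 N/C

Use a concentric Gaussian sphere at r = 68.5 cm (r > 34.8 cm, enclosing both).
Q_enc = (-26.1 μC) + (20.9 μC) = -5.20e-6 C.
Applying ∮E·dA = Q_enc/ε₀ with Φ = E(4πr²):
E = |Q_enc|/(4πε₀r²) = (5.20e-6)/(4π·8.85×10^-12·(0.685)²) = 9.96×10^4 N/C.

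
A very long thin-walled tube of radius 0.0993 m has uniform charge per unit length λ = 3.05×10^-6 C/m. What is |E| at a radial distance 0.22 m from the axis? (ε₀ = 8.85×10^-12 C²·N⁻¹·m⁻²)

Choose a coaxial cylinder of radius r = 0.22 m (arbitrary length L) as the Gaussian surface (r > 0.0993 m).
The full line charge is enclosed: λ_enc = 3.05e-6 C/m.
Since E is radial and uniform over the curved surface, Φ = E·2πrL = Q_enc/ε₀ = λ_enc L/ε₀.
E = |λ_enc|/(2πε₀r) = (3.05e-6)/(2π·8.85×10^-12·0.22) = 2.49×10^5 N/C.

E ≈ 2.49×10^5 V/m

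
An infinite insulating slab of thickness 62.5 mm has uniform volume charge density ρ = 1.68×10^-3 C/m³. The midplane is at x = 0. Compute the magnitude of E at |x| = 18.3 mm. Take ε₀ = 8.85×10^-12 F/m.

By symmetry E is perpendicular to the slab. A Gaussian pillbox from −18.3 mm to +18.3 mm (face area A) lies entirely within the slab.
Q_enc = ρ·(2x)·A and flux = 2EA, so 2EA = 2ρxA/ε₀ ⇒ E = |ρ|x/ε₀.
E = (1.68e-3)(0.0183)/(8.85×10^-12) = 3.47×10^6 N/C.

|E| ≈ 3.47×10^6 N/C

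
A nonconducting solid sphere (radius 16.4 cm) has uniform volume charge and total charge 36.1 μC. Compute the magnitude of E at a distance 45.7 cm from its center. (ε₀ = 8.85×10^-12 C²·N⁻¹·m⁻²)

Take a concentric spherical Gaussian surface of radius r = 45.7 cm (r > R, so the entire charge is enclosed).
Q_enc = 36.1 μC = 3.61e-5 C.
Since E is radial and uniform over the Gaussian sphere, Φ = E·4πr² = Q_enc/ε₀.
E = |Q_enc|/(4πε₀r²) = (3.61e-5)/(4π·8.85×10^-12·(0.457)²) = 1.55e6 N/C.

E ≈ 1.55×10^6 N/C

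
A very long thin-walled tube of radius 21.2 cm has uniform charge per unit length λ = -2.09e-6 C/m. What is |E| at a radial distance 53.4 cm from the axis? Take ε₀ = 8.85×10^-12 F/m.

By cylindrical symmetry E is radial; use a coaxial Gaussian cylinder of radius 53.4 cm and length L (r > 21.2 cm).
The full line charge is enclosed: λ_enc = -2.09×10^-6 C/m.
Gauss's law: E·2πrL = λ_enc L/ε₀.
E = |λ_enc|/(2πε₀r) = (2.09×10^-6)/(2π·8.85×10^-12·0.534) = 7.04×10^4 N/C.

|E| = 7.04×10^4 N/C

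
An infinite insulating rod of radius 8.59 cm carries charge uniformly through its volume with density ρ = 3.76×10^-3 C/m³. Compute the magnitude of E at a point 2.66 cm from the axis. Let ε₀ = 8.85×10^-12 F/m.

By cylindrical symmetry E is radial; use a coaxial Gaussian cylinder of radius 2.66 cm and length L (r < R).
Enclosed charge per unit length: λ_enc = ρ·πr² = (3.76×10^-3)π(0.0266)² = 8.358×10^-6 C/m.
Gauss's law: E·2πrL = λ_enc L/ε₀.
E = |λ_enc|/(2πε₀r) = (8.358×10^-6)/(2π·8.85×10^-12·0.0266) = 5.65×10^6 N/C.

5.65×10^6 V/m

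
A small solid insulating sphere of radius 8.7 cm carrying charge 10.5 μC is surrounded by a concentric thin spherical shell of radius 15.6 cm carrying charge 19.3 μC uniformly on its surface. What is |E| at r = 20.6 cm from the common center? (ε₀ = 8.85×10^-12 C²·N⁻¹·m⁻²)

By spherical symmetry E is radial; choose a Gaussian sphere of radius r = 20.6 cm (r > 15.6 cm, enclosing both).
Q_enc = (10.5 μC) + (19.3 μC) = 2.98×10^-5 C.
By Gauss's law, ∮E·dA = E·4πr² = Q_enc/ε₀.
E = |Q_enc|/(4πε₀r²) = (2.98×10^-5)/(4π·8.85×10^-12·(0.206)²) = 6.31e6 N/C.

6.31×10^6 N/C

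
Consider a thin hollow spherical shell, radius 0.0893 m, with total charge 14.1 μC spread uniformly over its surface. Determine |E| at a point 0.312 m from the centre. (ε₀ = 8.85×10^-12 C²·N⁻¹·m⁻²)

|E| = 1.30×10^6 V/m

Take a concentric spherical Gaussian surface of radius r = 0.312 m (r > 0.0893 m).
The entire shell is enclosed: Q_enc = 1.41×10^-5 C.
Applying ∮E·dA = Q_enc/ε₀ with Φ = E(4πr²):
E = |Q_enc|/(4πε₀r²) = (1.41×10^-5)/(4π·8.85×10^-12·(0.312)²) = 1.30×10^6 N/C.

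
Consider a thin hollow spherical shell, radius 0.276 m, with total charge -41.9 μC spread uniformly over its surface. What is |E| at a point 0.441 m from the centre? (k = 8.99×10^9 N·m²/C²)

|E| = 1.94×10^6 V/m

Take a concentric spherical Gaussian surface of radius r = 0.441 m (r > 0.276 m).
The entire shell is enclosed: Q_enc = -4.19×10^-5 C.
Applying ∮E·dA = Q_enc/ε₀ with Φ = E(4πr²):
E = k|Q_enc|/r² = (8.99×10^9)(4.19×10^-5)/(0.441)² = 1.94e6 N/C.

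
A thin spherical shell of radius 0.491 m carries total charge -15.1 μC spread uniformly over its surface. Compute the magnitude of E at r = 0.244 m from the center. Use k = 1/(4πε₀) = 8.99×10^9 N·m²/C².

Symmetry ⇒ E = E(r) r̂. Gaussian sphere of radius r = 0.244 m (inside the shell, r < 0.491 m).
All the charge is outside the Gaussian surface: Q_enc = 0, hence E = 0 everywhere inside the shell.

|E| = 0 N/C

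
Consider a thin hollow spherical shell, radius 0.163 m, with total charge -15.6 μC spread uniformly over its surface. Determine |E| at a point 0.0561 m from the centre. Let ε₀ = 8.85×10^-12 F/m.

E = 0 (no enclosed charge)

Symmetry ⇒ E = E(r) r̂. Gaussian sphere of radius r = 0.0561 m (inside the shell, r < 0.163 m).
All the charge is outside the Gaussian surface: Q_enc = 0, hence E = 0 everywhere inside the shell.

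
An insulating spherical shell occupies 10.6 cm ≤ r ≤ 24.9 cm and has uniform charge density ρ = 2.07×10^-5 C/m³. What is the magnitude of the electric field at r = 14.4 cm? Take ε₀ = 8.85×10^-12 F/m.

By spherical symmetry E is radial; choose a Gaussian sphere of radius r = 14.4 cm (within the shell material, 10.6 cm < r < 24.9 cm).
Enclosed charge is the volume from a to r: Q_enc = (4π/3)ρ(r³ − a³) = 1.556×10^-7 C.
Since E is radial and uniform over the Gaussian sphere, Φ = E·4πr² = Q_enc/ε₀.
E = |Q_enc|/(4πε₀r²) = (1.556e-7)/(4π·8.85×10^-12·(0.144)²) = 6.75×10^4 N/C.

E = 6.75×10^4 N/C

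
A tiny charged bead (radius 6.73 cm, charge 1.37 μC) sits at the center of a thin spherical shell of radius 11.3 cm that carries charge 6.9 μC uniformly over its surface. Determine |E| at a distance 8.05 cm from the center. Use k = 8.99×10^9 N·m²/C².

Use a concentric Gaussian sphere at r = 8.05 cm (between the bodies, 6.73 cm < r < 11.3 cm).
The shell at 11.3 cm lies outside the Gaussian surface, so Q_enc = 1.37 μC = 1.37e-6 C.
Since E is radial and uniform over the Gaussian sphere, Φ = E·4πr² = Q_enc/ε₀.
E = k|Q_enc|/r² = (8.99×10^9)(1.37×10^-6)/(0.0805)² = 1.90×10^6 N/C.

|E| = 1.90×10^6 N/C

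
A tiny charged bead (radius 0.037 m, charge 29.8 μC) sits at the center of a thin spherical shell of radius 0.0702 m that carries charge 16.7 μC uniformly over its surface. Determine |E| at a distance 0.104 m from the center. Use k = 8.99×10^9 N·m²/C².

Symmetry ⇒ E = E(r) r̂. Gaussian sphere of radius r = 0.104 m (r > 0.0702 m, enclosing both).
Q_enc = (29.8 μC) + (16.7 μC) = 4.65×10^-5 C.
By Gauss's law, ∮E·dA = E·4πr² = Q_enc/ε₀.
E = k|Q_enc|/r² = (8.99×10^9)(4.65×10^-5)/(0.104)² = 3.86×10^7 N/C.

3.86e7 N/C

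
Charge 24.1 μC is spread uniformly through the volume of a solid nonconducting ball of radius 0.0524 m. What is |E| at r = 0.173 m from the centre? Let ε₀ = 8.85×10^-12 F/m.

Take a concentric spherical Gaussian surface of radius r = 0.173 m (r > R, so the entire charge is enclosed).
Q_enc = 24.1 μC = 2.41e-5 C.
Since E is radial and uniform over the Gaussian sphere, Φ = E·4πr² = Q_enc/ε₀.
E = |Q_enc|/(4πε₀r²) = (2.41×10^-5)/(4π·8.85×10^-12·(0.173)²) = 7.24×10^6 N/C.

|E| ≈ 7.24e6 V/m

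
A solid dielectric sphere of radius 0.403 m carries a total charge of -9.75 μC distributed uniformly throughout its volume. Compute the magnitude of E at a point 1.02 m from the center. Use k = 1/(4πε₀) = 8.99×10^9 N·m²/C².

By spherical symmetry E is radial; choose a Gaussian sphere of radius r = 1.02 m (r > R, so the entire charge is enclosed).
Q_enc = -9.75 μC = -9.75×10^-6 C.
Gauss's law: E·4πr² = Q_enc/ε₀.
E = k|Q_enc|/r² = (8.99×10^9)(9.75×10^-6)/(1.02)² = 8.42e4 N/C.

|E| ≈ 8.42×10^4 N/C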